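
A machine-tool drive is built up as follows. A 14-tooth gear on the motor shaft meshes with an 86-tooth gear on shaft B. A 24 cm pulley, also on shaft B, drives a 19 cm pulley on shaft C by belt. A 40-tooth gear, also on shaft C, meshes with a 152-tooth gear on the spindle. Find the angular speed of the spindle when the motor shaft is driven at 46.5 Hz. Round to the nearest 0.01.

Gear mesh: ratio = 86/14 = 6.1429, so shaft B turns at 46.5 / 6.1429 = 7.5698 Hz.
Belt: ratio = 19/24 = 0.79167, so shaft C turns at 7.5698 / 0.79167 = 9.5618 Hz.
Gear mesh: ratio = 152/40 = 3.8, so the spindle turns at 9.5618 / 3.8 = 2.5163 Hz.

2.52 Hz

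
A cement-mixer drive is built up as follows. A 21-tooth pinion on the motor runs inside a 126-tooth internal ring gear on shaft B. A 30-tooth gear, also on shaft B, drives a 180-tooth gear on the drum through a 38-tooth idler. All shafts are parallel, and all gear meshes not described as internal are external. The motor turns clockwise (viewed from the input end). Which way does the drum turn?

the motor → shaft B: internal mesh, same direction → CW.
shaft B → the drum: driver → idler → driven is 2 external meshes, 2 reversals → CW.
2 reversals in total — an even number — so the drum turns the same way as the motor.

clockwise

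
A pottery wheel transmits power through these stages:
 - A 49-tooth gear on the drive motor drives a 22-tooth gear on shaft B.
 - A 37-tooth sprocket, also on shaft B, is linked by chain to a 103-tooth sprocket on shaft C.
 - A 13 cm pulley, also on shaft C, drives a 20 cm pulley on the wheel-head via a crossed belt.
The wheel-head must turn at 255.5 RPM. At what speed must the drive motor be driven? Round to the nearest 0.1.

491.3 RPM

Overall ratio R = 0.44898 × 2.7838 × 1.5385 = 1.9229.
Required input speed = output speed × R = 255.5 × 1.9229 = 491.29 RPM.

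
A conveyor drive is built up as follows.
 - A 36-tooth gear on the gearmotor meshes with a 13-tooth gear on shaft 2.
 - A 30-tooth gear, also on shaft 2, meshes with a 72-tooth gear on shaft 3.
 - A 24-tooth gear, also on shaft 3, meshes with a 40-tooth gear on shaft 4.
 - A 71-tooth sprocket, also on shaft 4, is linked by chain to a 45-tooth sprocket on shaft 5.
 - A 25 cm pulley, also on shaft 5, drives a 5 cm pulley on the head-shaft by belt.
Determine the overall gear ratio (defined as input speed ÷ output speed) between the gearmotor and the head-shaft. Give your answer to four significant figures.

Each stage contributes driven/driver: gear mesh 13/36 = 0.36111, gear mesh 72/30 = 2.4, gear mesh 40/24 = 1.6667, chain 45/71 = 0.6338, belt 5/25 = 0.2.
Overall: 0.36111 × 2.4 × 1.6667 × 0.6338 × 0.2 = 0.1831.

0.1831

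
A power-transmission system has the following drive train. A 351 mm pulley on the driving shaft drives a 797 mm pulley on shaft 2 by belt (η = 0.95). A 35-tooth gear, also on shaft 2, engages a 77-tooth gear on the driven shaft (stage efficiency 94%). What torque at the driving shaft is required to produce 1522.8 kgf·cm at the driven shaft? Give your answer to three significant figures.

Overall ratio R = 2.2707 × 2.2 = 4.9954; overall efficiency η = 0.95 × 0.94 = 0.8930.
Input torque = output torque / (R × η) = 1522.8 / (4.9954 × 0.8930) = 341.36 kgf·cm.

341 kgf·cm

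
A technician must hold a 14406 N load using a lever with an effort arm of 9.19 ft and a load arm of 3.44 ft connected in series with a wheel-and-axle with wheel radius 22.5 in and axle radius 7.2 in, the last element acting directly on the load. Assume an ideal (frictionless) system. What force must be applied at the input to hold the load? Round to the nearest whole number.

Lever MA = effort arm / load arm = 9.19/3.44 = 2.6715.
Wheel-and-axle MA = R/r = 22.5/7.2 = 3.125.
Combined ideal MA = 2.6715 × 3.125 = 8.3485.
Effort = load / MA = 14406 / 8.3485 = 1725.6 N.

1726 N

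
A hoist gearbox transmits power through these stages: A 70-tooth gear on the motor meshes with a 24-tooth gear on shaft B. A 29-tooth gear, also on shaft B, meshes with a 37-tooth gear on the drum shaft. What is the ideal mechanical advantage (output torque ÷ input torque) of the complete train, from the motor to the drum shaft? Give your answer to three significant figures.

0.437

Each stage contributes driven/driver: gear mesh 24/70 = 0.34286, gear mesh 37/29 = 1.2759.
Overall: 0.34286 × 1.2759 = 0.43744.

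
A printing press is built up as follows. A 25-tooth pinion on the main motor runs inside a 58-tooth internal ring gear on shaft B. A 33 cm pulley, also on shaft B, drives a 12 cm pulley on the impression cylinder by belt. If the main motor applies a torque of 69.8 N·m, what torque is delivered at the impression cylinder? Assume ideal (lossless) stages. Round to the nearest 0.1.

After the internal gear (58/25): 69.8 × 2.32 = 161.94 N·m
After the belt (12/33): 161.94 × 0.36364 = 58.886 N·m

58.9 N·m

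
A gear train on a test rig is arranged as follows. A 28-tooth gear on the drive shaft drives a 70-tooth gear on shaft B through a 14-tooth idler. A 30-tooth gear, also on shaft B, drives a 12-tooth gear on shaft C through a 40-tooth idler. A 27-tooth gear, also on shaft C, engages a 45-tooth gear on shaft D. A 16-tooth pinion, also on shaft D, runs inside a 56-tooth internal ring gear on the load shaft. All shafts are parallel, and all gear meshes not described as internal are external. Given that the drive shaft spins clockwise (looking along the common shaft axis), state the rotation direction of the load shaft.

counterclockwise

the drive shaft → shaft B: driver → idler → driven is 2 external meshes, 2 reversals → CW.
shaft B → shaft C: driver → idler → driven is 2 external meshes, 2 reversals → CW.
shaft C → shaft D: external mesh, 1 reversal → CCW.
shaft D → the load shaft: internal mesh, same direction → CCW.
5 reversals in total — an odd number — so the load shaft turns opposite to the drive shaft.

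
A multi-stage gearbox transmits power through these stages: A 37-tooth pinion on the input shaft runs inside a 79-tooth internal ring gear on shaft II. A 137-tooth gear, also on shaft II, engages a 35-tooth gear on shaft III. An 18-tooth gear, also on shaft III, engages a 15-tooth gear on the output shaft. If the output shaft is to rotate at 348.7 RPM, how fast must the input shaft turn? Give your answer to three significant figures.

159 RPM

Overall ratio R = 2.1351 × 0.25547 × 0.83333 = 0.45456.
Required input speed = output speed × R = 348.7 × 0.45456 = 158.51 RPM.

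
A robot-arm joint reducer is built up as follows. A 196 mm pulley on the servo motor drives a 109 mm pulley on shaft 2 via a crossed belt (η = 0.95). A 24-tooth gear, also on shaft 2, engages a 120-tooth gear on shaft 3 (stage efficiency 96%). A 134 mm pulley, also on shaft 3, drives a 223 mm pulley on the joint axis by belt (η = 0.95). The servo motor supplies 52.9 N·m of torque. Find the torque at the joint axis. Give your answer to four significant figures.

After the belt (109/196): 52.9 × 0.55612 × 0.95 = 27.948 N·m
After the gear mesh (120/24): 27.948 × 5 × 0.96 = 134.15 N·m
After the belt (223/134): 134.15 × 1.6642 × 0.95 = 212.09 N·m

212.1 N·m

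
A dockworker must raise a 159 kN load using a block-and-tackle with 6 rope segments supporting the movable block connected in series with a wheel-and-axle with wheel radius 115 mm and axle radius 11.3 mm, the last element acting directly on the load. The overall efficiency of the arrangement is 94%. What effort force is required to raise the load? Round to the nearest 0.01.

2.77 kN

Block-and-tackle MA = number of supporting rope parts = 6.
Wheel-and-axle MA = R/r = 115/11.3 = 10.177.
Combined ideal MA = 6 × 10.177 = 61.062.
Actual MA = 61.062 × 0.94 = 57.398.
Effort = load / actual MA = 159 / 57.398 = 2.7701 kN.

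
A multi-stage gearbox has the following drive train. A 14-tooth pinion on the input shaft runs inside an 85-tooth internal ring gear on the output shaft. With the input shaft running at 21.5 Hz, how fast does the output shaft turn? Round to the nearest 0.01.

internal gear 85/14 = 6.0714 → 21.5/6.0714 = 3.5412 Hz

3.54 Hz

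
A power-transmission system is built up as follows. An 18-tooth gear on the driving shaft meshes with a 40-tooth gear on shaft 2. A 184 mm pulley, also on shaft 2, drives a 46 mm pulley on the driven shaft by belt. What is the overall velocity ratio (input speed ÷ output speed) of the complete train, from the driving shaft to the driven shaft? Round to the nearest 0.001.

0.556

Each stage contributes driven/driver: gear mesh 40/18 = 2.2222, belt 46/184 = 0.25.
Overall: 2.2222 × 0.25 = 0.55556.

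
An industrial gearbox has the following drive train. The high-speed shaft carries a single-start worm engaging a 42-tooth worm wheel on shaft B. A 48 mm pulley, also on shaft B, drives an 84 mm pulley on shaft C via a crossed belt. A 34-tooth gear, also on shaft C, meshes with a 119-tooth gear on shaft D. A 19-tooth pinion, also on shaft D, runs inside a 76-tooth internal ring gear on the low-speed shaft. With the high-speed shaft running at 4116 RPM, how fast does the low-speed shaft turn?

4 RPM

Worm: ratio = 42/1 = 42, so shaft B turns at 4116 / 42 = 98 RPM.
Belt: ratio = 84/48 = 1.75, so shaft C turns at 98 / 1.75 = 56 RPM.
Gear mesh: ratio = 119/34 = 3.5, so shaft D turns at 56 / 3.5 = 16 RPM.
Internal gear: ratio = 76/19 = 4, so the low-speed shaft turns at 16 / 4 = 4 RPM.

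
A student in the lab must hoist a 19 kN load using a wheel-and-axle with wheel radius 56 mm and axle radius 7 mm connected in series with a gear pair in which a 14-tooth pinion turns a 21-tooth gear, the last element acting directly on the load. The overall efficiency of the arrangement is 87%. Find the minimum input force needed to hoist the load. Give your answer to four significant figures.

1.820 kN

Wheel-and-axle MA = R/r = 56/7 = 8.
Gear pair MA = 21/14 = 1.5.
Combined ideal MA = 8 × 1.5 = 12.
Actual MA = 12 × 0.87 = 10.44.
Effort = load / actual MA = 19 / 10.44 = 1.8199 kN.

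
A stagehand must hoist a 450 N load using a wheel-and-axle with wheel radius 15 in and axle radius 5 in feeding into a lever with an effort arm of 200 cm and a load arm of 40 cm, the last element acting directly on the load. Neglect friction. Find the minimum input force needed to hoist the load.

Wheel-and-axle MA = R/r = 15/5 = 3.
Lever MA = effort arm / load arm = 200/40 = 5.
Combined ideal MA = 3 × 5 = 15.
Effort = load / MA = 450 / 15 = 30 N.

30 N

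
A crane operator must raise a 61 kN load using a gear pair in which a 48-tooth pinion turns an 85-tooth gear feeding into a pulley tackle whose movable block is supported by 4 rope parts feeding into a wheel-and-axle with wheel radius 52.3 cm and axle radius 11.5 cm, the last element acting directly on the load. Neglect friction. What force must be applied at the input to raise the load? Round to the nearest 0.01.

1.89 kN

Gear pair MA = 85/48 = 1.7708.
Block-and-tackle MA = number of supporting rope parts = 4.
Wheel-and-axle MA = R/r = 52.3/11.5 = 4.5478.
Combined ideal MA = 1.7708 × 4 × 4.5478 = 32.214.
Effort = load / MA = 61 / 32.214 = 1.8936 kN.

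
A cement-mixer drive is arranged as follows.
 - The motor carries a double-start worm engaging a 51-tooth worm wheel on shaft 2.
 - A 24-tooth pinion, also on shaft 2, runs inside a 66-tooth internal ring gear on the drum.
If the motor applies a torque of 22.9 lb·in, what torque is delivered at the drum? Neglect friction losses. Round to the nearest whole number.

1606 lb·in

worm 51/2 = 25.5 → τ = 22.9·25.5 = 583.95 lb·in
internal gear 66/24 = 2.75 → τ = 583.95·2.75 = 1605.9 lb·in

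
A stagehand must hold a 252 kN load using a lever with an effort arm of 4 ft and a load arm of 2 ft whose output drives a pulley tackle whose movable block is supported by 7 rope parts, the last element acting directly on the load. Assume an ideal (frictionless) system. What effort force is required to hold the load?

Lever MA = effort arm / load arm = 4/2 = 2.
Block-and-tackle MA = number of supporting rope parts = 7.
Combined ideal MA = 2 × 7 = 14.
Effort = load / MA = 252 / 14 = 18 kN.

18 kN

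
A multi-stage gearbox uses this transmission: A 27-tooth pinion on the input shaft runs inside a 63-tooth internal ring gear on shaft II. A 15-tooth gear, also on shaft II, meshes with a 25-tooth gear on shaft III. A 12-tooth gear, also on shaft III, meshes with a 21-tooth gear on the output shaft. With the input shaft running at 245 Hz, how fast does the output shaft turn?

Internal gear: ratio = 63/27 = 2.3333, so shaft II turns at 245 / 2.3333 = 105 Hz.
Gear mesh: ratio = 25/15 = 1.6667, so shaft III turns at 105 / 1.6667 = 63 Hz.
Gear mesh: ratio = 21/12 = 1.75, so the output shaft turns at 63 / 1.75 = 36 Hz.

36 Hz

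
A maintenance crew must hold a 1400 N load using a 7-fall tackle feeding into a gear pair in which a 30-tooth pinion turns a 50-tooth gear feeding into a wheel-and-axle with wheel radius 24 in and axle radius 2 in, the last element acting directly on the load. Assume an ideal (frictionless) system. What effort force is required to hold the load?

Block-and-tackle MA = number of supporting rope parts = 7.
Gear pair MA = 50/30 = 1.6667.
Wheel-and-axle MA = R/r = 24/2 = 12.
Combined ideal MA = 7 × 1.6667 × 12 = 140.
Effort = load / MA = 1400 / 140 = 10 N.

10 N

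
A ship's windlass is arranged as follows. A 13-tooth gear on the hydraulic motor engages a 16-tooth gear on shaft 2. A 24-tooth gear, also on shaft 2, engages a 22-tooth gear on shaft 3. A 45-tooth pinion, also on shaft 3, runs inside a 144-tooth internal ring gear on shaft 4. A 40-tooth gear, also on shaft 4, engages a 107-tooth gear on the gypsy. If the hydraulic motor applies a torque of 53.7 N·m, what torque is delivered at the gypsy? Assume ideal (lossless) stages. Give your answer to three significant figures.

Gear mesh: ratio = 16/13 = 1.2308; torque at shaft 2 = 53.7 × 1.2308 = 66.092 N·m.
Gear mesh: ratio = 22/24 = 0.91667; torque at shaft 3 = 66.092 × 0.91667 = 60.585 N·m.
Internal gear: ratio = 144/45 = 3.2; torque at shaft 4 = 60.585 × 3.2 = 193.87 N·m.
Gear mesh: ratio = 107/40 = 2.675; torque at the gypsy = 193.87 × 2.675 = 518.6 N·m.

519 N·m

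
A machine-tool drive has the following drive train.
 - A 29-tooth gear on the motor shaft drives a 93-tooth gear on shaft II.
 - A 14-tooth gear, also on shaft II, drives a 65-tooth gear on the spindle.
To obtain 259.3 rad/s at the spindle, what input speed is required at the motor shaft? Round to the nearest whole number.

Overall ratio R = 3.2069 × 4.6429 = 14.889.
Required input speed = output speed × R = 259.3 × 14.889 = 3860.8 rad/s.

3861 rad/s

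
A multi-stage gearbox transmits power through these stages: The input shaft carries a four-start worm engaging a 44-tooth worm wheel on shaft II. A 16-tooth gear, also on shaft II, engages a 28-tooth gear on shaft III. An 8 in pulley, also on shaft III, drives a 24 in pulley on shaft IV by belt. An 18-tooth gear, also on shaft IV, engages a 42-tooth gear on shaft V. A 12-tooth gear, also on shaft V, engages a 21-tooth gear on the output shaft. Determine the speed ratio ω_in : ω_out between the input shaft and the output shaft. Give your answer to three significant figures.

236

Each stage contributes driven/driver: worm 44/4 = 11, gear mesh 28/16 = 1.75, belt 24/8 = 3, gear mesh 42/18 = 2.3333, gear mesh 21/12 = 1.75.
Overall: 11 × 1.75 × 3 × 2.3333 × 1.75 = 235.81.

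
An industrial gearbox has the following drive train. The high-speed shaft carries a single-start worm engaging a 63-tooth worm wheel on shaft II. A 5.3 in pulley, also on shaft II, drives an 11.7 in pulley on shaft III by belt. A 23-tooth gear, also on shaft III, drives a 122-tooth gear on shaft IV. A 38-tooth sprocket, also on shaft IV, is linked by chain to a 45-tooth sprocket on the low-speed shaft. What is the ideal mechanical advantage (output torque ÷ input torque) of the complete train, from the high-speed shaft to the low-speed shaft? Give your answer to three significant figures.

Each stage contributes driven/driver: worm 63/1 = 63, belt 11.7/5.3 = 2.2075, gear mesh 122/23 = 5.3043, chain 45/38 = 1.1842.
Overall: 63 × 2.2075 × 5.3043 × 1.1842 = 873.6.

874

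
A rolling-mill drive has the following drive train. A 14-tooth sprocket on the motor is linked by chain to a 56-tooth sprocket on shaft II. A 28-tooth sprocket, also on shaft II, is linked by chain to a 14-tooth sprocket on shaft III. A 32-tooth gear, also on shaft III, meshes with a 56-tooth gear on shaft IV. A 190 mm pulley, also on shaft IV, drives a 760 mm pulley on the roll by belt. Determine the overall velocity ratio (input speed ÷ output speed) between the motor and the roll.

Each stage contributes driven/driver: chain 56/14 = 4, chain 14/28 = 0.5, gear mesh 56/32 = 1.75, belt 760/190 = 4.
Overall: 4 × 0.5 × 1.75 × 4 = 14.

14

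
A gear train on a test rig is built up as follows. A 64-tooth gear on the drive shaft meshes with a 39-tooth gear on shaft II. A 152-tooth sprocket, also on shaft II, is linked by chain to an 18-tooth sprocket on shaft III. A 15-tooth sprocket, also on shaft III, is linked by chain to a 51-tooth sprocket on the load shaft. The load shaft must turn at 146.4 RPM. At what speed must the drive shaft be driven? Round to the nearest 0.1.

Overall ratio R = 0.60938 × 0.11842 × 3.4 = 0.24535.
Required input speed = output speed × R = 146.4 × 0.24535 = 35.92 RPM.

35.9 RPM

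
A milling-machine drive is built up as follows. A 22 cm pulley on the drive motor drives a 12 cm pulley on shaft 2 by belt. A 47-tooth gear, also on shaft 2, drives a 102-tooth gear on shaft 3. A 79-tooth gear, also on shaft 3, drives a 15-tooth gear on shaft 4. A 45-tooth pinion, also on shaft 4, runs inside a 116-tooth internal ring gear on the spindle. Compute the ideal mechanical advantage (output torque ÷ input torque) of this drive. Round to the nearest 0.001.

Each stage contributes driven/driver: belt 12/22 = 0.54545, gear mesh 102/47 = 2.1702, gear mesh 15/79 = 0.18987, internal gear 116/45 = 2.5778.
Overall: 0.54545 × 2.1702 × 0.18987 × 2.5778 = 0.57939.

0.579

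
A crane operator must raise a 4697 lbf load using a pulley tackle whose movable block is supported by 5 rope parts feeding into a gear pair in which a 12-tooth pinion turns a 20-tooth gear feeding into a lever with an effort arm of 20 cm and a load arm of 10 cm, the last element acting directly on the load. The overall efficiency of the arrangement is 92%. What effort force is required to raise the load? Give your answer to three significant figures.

306 lbf

Block-and-tackle MA = number of supporting rope parts = 5.
Gear pair MA = 20/12 = 1.6667.
Lever MA = effort arm / load arm = 20/10 = 2.
Combined ideal MA = 5 × 1.6667 × 2 = 16.667.
Actual MA = 16.667 × 0.92 = 15.333.
Effort = load / actual MA = 4697 / 15.333 = 306.33 lbf.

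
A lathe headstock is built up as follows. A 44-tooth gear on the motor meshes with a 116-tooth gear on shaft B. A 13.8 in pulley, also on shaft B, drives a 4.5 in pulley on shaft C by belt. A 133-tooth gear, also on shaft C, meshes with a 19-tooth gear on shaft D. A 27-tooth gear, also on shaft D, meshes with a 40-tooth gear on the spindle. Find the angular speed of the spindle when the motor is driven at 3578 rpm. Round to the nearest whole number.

19665 rpm

gear mesh 116/44 = 2.6364 → 3578/2.6364 = 1357.2 rpm
belt 4.5/13.8 = 0.32609 → 1357.2/0.32609 = 4162 rpm
gear mesh 19/133 = 0.14286 → 4162/0.14286 = 29134 rpm
gear mesh 40/27 = 1.4815 → 29134/1.4815 = 19665 rpm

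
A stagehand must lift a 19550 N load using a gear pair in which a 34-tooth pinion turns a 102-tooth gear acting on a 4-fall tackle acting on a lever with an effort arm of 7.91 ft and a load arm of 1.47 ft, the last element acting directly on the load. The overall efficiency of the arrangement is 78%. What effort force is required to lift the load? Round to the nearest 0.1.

Gear pair MA = 102/34 = 3.
Block-and-tackle MA = number of supporting rope parts = 4.
Lever MA = effort arm / load arm = 7.91/1.47 = 5.381.
Combined ideal MA = 3 × 4 × 5.381 = 64.571.
Actual MA = 64.571 × 0.78 = 50.366.
Effort = load / actual MA = 19550 / 50.366 = 388.16 N.

388.2 N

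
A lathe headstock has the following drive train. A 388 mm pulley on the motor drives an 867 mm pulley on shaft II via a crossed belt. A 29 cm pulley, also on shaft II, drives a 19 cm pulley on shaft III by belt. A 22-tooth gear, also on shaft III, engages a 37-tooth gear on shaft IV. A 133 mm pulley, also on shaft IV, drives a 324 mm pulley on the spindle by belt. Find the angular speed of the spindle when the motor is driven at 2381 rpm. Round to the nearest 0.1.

397.0 rpm

Belt: ratio = 867/388 = 2.2345, so shaft II turns at 2381 / 2.2345 = 1065.5 rpm.
Belt: ratio = 19/29 = 0.65517, so shaft III turns at 1065.5 / 0.65517 = 1626.4 rpm.
Gear mesh: ratio = 37/22 = 1.6818, so shaft IV turns at 1626.4 / 1.6818 = 967.02 rpm.
Belt: ratio = 324/133 = 2.4361, so the spindle turns at 967.02 / 2.4361 = 396.96 rpm.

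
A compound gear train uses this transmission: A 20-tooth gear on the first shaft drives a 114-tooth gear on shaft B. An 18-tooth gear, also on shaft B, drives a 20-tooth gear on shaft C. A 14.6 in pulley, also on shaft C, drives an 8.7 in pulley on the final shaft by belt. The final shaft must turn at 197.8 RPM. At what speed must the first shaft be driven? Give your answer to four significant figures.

Overall ratio R = 5.7 × 1.1111 × 0.59589 = 3.774.
Required input speed = output speed × R = 197.8 × 3.774 = 746.49 RPM.

746.5 RPM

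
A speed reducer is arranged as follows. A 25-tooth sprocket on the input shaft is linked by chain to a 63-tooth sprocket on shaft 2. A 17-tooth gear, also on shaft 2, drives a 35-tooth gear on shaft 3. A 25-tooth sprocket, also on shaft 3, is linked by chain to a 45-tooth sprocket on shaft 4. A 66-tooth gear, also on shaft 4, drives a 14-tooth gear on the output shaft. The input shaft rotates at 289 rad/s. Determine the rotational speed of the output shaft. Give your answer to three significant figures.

146 rad/s

Chain: ratio = 63/25 = 2.52, so shaft 2 turns at 289 / 2.52 = 114.68 rad/s.
Gear mesh: ratio = 35/17 = 2.0588, so shaft 3 turns at 114.68 / 2.0588 = 55.703 rad/s.
Chain: ratio = 45/25 = 1.8, so shaft 4 turns at 55.703 / 1.8 = 30.946 rad/s.
Gear mesh: ratio = 14/66 = 0.21212, so the output shaft turns at 30.946 / 0.21212 = 145.89 rad/s.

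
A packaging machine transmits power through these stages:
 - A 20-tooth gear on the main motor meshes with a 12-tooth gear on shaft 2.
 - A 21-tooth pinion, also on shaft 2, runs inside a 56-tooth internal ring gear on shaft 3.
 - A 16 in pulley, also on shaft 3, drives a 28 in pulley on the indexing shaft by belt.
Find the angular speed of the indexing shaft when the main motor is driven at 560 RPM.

Gear mesh: ratio = 12/20 = 0.6, so shaft 2 turns at 560 / 0.6 = 933.33 RPM.
Internal gear: ratio = 56/21 = 2.6667, so shaft 3 turns at 933.33 / 2.6667 = 350 RPM.
Belt: ratio = 28/16 = 1.75, so the indexing shaft turns at 350 / 1.75 = 200 RPM.

200 RPM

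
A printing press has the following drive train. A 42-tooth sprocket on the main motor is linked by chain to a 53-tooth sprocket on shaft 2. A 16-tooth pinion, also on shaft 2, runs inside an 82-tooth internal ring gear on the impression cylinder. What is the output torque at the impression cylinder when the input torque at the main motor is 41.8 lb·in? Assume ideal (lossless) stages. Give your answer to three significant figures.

270 lb·in

After the chain (53/42): 41.8 × 1.2619 = 52.748 lb·in
After the internal gear (82/16): 52.748 × 5.125 = 270.33 lb·in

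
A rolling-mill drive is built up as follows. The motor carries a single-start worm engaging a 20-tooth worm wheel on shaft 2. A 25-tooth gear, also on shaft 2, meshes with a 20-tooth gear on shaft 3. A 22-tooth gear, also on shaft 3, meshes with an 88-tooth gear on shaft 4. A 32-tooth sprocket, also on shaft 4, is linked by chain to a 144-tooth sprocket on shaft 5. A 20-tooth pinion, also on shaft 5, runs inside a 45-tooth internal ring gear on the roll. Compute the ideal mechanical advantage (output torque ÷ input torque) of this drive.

648

Each stage contributes driven/driver: worm 20/1 = 20, gear mesh 20/25 = 0.8, gear mesh 88/22 = 4, chain 144/32 = 4.5, internal gear 45/20 = 2.25.
Overall: 20 × 0.8 × 4 × 4.5 × 2.25 = 648.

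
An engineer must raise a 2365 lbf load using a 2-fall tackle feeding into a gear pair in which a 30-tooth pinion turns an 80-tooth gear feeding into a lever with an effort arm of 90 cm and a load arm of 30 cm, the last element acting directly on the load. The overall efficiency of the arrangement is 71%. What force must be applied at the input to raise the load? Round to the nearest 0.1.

208.2 lbf

Block-and-tackle MA = number of supporting rope parts = 2.
Gear pair MA = 80/30 = 2.6667.
Lever MA = effort arm / load arm = 90/30 = 3.
Combined ideal MA = 2 × 2.6667 × 3 = 16.
Actual MA = 16 × 0.71 = 11.36.
Effort = load / actual MA = 2365 / 11.36 = 208.19 lbf.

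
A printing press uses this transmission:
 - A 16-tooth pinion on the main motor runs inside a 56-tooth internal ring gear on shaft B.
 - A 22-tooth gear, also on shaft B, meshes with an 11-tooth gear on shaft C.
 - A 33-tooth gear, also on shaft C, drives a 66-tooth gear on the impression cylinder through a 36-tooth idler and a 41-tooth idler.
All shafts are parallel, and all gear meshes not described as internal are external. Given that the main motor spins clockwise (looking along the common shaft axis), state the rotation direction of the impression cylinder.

clockwise

the main motor → shaft B: internal mesh, same direction → CW.
shaft B → shaft C: external mesh, 1 reversal → CCW.
shaft C → the impression cylinder: driver → idler → idler → driven is 3 external meshes, 3 reversals → CW.
4 reversals in total — an even number — so the impression cylinder turns the same way as the main motor.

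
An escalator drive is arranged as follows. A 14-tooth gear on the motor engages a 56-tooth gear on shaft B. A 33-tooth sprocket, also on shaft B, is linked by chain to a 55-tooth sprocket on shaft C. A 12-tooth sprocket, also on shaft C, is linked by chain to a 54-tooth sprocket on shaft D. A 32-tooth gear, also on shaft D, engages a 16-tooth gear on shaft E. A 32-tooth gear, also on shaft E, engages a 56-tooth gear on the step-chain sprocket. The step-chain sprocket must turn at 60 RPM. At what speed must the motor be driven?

1575 RPM

Overall ratio R = 4 × 1.6667 × 4.5 × 0.5 × 1.75 = 26.25.
Required input speed = output speed × R = 60 × 26.25 = 1575 RPM.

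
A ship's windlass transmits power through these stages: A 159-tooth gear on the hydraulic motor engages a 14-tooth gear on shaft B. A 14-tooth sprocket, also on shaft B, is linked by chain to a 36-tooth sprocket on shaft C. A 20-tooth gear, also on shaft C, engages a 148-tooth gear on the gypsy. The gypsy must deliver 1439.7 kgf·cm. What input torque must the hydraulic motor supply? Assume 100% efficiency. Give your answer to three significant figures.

Overall ratio R = 0.08805 × 2.5714 × 7.4 = 1.6755.
Input torque = output torque / R = 1439.7 / 1.6755 = 859.28 kgf·cm.

859 kgf·cm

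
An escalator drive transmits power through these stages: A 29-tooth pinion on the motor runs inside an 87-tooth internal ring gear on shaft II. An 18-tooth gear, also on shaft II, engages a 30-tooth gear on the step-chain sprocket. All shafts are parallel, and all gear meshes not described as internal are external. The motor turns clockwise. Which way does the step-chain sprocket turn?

counterclockwise

the motor → shaft II: internal mesh, same direction → CW.
shaft II → the step-chain sprocket: external mesh, 1 reversal → CCW.
1 reversal in total — an odd number — so the step-chain sprocket turns opposite to the motor.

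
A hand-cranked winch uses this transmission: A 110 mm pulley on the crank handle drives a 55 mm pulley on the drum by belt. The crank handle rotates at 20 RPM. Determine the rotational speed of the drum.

40 RPM

belt 55/110 = 0.5 → 20/0.5 = 40 RPM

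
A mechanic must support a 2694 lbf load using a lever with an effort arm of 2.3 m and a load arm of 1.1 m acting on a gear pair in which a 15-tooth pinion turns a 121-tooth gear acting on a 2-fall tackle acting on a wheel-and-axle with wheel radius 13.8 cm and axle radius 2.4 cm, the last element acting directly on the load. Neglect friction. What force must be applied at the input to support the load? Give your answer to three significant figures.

13.9 lbf

Lever MA = effort arm / load arm = 2.3/1.1 = 2.0909.
Gear pair MA = 121/15 = 8.0667.
Block-and-tackle MA = number of supporting rope parts = 2.
Wheel-and-axle MA = R/r = 13.8/2.4 = 5.75.
Combined ideal MA = 2.0909 × 8.0667 × 2 × 5.75 = 193.97.
Effort = load / MA = 2694 / 193.97 = 13.889 lbf.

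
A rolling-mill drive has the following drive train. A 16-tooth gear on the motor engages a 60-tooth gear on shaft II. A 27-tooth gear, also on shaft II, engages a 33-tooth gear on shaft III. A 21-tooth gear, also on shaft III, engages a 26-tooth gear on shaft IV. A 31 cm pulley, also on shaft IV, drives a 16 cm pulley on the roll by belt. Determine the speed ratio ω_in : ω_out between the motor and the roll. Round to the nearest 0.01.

2.93

Each stage contributes driven/driver: gear mesh 60/16 = 3.75, gear mesh 33/27 = 1.2222, gear mesh 26/21 = 1.2381, belt 16/31 = 0.51613.
Overall: 3.75 × 1.2222 × 1.2381 × 0.51613 = 2.9288.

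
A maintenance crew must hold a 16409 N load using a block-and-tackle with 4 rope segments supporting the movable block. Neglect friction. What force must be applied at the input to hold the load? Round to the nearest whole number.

4102 N

Block-and-tackle MA = number of supporting rope parts = 4.
Effort = load / MA = 16409 / 4 = 4102.2 N.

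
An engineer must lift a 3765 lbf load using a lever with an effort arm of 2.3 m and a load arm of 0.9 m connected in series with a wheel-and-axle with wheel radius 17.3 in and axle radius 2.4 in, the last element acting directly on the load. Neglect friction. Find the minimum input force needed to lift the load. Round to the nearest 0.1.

Lever MA = effort arm / load arm = 2.3/0.9 = 2.5556.
Wheel-and-axle MA = R/r = 17.3/2.4 = 7.2083.
Combined ideal MA = 2.5556 × 7.2083 = 18.421.
Effort = load / MA = 3765 / 18.421 = 204.38 lbf.

204.4 lbf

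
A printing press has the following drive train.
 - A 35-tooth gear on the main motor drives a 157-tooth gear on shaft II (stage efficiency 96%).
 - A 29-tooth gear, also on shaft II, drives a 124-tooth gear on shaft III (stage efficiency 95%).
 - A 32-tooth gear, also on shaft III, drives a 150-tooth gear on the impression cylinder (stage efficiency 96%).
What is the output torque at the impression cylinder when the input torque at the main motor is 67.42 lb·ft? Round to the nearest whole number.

5307 lb·ft

Gear mesh: ratio = 157/35 = 4.4857; torque at shaft II = 67.42 × 4.4857 × 0.96 = 290.33 lb·ft.
Gear mesh: ratio = 124/29 = 4.2759; torque at shaft III = 290.33 × 4.2759 × 0.95 = 1179.3 lb·ft.
Gear mesh: ratio = 150/32 = 4.6875; torque at the impression cylinder = 1179.3 × 4.6875 × 0.96 = 5307 lb·ft.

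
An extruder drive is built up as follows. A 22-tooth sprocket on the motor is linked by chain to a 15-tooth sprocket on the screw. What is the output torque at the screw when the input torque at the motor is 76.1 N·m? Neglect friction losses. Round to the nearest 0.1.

After the chain (15/22): 76.1 × 0.68182 = 51.886 N·m

51.9 N·m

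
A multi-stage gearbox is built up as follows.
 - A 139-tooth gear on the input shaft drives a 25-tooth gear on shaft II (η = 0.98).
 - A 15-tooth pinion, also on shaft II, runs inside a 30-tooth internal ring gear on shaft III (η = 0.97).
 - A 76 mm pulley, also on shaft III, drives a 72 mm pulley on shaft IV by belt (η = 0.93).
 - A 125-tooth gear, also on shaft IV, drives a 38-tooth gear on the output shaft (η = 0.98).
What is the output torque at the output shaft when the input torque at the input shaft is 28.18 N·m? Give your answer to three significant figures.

Gear mesh: ratio = 25/139 = 0.17986; torque at shaft II = 28.18 × 0.17986 × 0.98 = 4.967 N·m.
Internal gear: ratio = 30/15 = 2; torque at shaft III = 4.967 × 2 × 0.97 = 9.6359 N·m.
Belt: ratio = 72/76 = 0.94737; torque at shaft IV = 9.6359 × 0.94737 × 0.93 = 8.4898 N·m.
Gear mesh: ratio = 38/125 = 0.304; torque at the output shaft = 8.4898 × 0.304 × 0.98 = 2.5293 N·m.

2.53 N·m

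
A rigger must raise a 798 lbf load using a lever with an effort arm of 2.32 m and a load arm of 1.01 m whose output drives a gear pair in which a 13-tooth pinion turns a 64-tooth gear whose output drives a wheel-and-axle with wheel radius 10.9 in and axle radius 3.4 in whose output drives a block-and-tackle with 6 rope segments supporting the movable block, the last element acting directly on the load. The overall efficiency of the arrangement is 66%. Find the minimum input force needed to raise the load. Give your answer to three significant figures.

Lever MA = effort arm / load arm = 2.32/1.01 = 2.297.
Gear pair MA = 64/13 = 4.9231.
Wheel-and-axle MA = R/r = 10.9/3.4 = 3.2059.
Block-and-tackle MA = number of supporting rope parts = 6.
Combined ideal MA = 2.297 × 4.9231 × 3.2059 × 6 = 217.52.
Actual MA = 217.52 × 0.66 = 143.56.
Effort = load / actual MA = 798 / 143.56 = 5.5585 lbf.

5.56 lbf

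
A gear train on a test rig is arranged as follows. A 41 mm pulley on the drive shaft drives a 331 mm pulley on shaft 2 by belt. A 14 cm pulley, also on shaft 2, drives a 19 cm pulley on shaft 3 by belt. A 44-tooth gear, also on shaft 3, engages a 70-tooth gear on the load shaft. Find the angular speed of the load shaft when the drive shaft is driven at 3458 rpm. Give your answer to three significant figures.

198 rpm

the drive shaft → shaft 2 (belt, 331/41): 3458 ÷ 8.0732 = 428.33 rpm
shaft 2 → shaft 3 (belt, 19/14): 428.33 ÷ 1.3571 = 315.61 rpm
shaft 3 → the load shaft (gear mesh, 70/44): 315.61 ÷ 1.5909 = 198.39 rpm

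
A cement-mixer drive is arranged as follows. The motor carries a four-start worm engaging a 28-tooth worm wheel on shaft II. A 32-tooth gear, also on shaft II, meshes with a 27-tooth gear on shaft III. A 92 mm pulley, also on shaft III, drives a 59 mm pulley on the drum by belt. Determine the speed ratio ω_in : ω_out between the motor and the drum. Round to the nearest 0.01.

3.79

Each stage contributes driven/driver: worm 28/4 = 7, gear mesh 27/32 = 0.84375, belt 59/92 = 0.6413.
Overall: 7 × 0.84375 × 0.6413 = 3.7877.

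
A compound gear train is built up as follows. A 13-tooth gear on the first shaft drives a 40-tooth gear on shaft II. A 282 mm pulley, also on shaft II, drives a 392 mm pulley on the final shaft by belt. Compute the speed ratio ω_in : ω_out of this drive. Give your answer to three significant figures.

4.28

Each stage contributes driven/driver: gear mesh 40/13 = 3.0769, belt 392/282 = 1.3901.
Overall: 3.0769 × 1.3901 = 4.2771.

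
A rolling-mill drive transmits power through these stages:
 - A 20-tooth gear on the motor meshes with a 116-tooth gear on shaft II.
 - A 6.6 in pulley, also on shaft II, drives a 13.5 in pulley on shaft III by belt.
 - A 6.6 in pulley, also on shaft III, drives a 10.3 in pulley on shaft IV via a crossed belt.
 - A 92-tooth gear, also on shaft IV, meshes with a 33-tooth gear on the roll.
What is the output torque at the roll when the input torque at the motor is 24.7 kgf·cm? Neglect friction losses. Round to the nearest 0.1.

164.0 kgf·cm

Gear mesh: ratio = 116/20 = 5.8; torque at shaft II = 24.7 × 5.8 = 143.26 kgf·cm.
Belt: ratio = 13.5/6.6 = 2.0455; torque at shaft III = 143.26 × 2.0455 = 293.03 kgf·cm.
Belt: ratio = 10.3/6.6 = 1.5606; torque at shaft IV = 293.03 × 1.5606 = 457.31 kgf·cm.
Gear mesh: ratio = 33/92 = 0.3587; torque at the roll = 457.31 × 0.3587 = 164.03 kgf·cm.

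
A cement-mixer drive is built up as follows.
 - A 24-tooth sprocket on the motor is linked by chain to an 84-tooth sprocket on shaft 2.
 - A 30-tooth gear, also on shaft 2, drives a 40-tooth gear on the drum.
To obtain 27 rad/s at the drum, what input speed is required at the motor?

Overall ratio R = 3.5 × 1.3333 = 4.6667.
Required input speed = output speed × R = 27 × 4.6667 = 126 rad/s.

126 rad/s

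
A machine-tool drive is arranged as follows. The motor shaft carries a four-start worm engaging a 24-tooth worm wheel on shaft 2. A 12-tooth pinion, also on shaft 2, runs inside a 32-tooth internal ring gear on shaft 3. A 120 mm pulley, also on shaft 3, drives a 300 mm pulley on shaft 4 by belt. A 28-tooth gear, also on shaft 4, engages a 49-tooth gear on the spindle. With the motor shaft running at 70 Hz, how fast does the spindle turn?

the motor shaft → shaft 2 (worm, 24/4): 70 ÷ 6 = 11.667 Hz
shaft 2 → shaft 3 (internal gear, 32/12): 11.667 ÷ 2.6667 = 4.375 Hz
shaft 3 → shaft 4 (belt, 300/120): 4.375 ÷ 2.5 = 1.75 Hz
shaft 4 → the spindle (gear mesh, 49/28): 1.75 ÷ 1.75 = 1 Hz

1 Hz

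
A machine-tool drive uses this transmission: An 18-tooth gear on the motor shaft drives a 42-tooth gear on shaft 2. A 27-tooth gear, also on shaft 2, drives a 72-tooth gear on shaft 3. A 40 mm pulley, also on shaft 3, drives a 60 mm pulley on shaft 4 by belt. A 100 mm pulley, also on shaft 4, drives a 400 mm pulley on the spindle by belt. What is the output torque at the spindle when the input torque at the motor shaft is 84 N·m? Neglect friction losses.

3136 N·m

After the gear mesh (42/18): 84 × 2.3333 = 196 N·m
After the gear mesh (72/27): 196 × 2.6667 = 522.67 N·m
After the belt (60/40): 522.67 × 1.5 = 784 N·m
After the belt (400/100): 784 × 4 = 3136 N·m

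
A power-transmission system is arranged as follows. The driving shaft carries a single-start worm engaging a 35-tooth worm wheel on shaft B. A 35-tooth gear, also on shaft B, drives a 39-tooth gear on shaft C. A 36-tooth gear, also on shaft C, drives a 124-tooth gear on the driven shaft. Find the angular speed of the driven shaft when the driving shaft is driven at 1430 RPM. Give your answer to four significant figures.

the driving shaft → shaft B (worm, 35/1): 1430 ÷ 35 = 40.857 RPM
shaft B → shaft C (gear mesh, 39/35): 40.857 ÷ 1.1143 = 36.667 RPM
shaft C → the driven shaft (gear mesh, 124/36): 36.667 ÷ 3.4444 = 10.645 RPM

10.65 RPM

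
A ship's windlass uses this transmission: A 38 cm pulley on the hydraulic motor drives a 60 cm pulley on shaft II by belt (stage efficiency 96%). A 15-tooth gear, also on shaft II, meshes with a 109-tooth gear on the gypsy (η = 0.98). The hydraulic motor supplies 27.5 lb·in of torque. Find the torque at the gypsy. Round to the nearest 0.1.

296.8 lb·in

belt 60/38 = 1.5789 → τ = 27.5·1.5789·0.96 = 41.684 lb·in
gear mesh 109/15 = 7.2667 → τ = 41.684·7.2667·0.98 = 296.85 lb·in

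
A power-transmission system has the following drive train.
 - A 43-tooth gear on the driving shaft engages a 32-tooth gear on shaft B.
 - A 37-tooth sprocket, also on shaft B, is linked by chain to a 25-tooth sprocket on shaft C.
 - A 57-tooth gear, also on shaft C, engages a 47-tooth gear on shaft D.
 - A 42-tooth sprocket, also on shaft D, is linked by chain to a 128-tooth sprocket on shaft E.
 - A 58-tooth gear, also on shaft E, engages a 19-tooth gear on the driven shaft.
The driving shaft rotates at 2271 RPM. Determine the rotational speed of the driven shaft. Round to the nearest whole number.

gear mesh 32/43 = 0.74419 → 2271/0.74419 = 3051.7 RPM
chain 25/37 = 0.67568 → 3051.7/0.67568 = 4516.5 RPM
gear mesh 47/57 = 0.82456 → 4516.5/0.82456 = 5477.4 RPM
chain 128/42 = 3.0476 → 5477.4/3.0476 = 1797.3 RPM
gear mesh 19/58 = 0.32759 → 1797.3/0.32759 = 5486.4 RPM

5486 RPM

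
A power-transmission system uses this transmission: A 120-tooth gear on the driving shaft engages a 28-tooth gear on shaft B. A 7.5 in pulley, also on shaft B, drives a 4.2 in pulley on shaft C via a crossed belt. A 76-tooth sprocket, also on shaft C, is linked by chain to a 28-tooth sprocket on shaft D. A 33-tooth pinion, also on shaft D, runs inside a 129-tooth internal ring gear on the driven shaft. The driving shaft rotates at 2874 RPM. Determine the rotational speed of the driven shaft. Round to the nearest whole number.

Gear mesh: ratio = 28/120 = 0.23333, so shaft B turns at 2874 / 0.23333 = 12317 RPM.
Belt: ratio = 4.2/7.5 = 0.56, so shaft C turns at 12317 / 0.56 = 21995 RPM.
Chain: ratio = 28/76 = 0.36842, so shaft D turns at 21995 / 0.36842 = 59700 RPM.
Internal gear: ratio = 129/33 = 3.9091, so the driven shaft turns at 59700 / 3.9091 = 15272 RPM.

15272 RPM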